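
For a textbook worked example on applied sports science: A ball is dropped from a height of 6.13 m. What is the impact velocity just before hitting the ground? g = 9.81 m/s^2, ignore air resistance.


v = sqrt(2 * g * h)
v = sqrt(2 * 9.81 * 6.13)
v = sqrt(120.2706) = 10.9668 m/s

10.9668 m/s


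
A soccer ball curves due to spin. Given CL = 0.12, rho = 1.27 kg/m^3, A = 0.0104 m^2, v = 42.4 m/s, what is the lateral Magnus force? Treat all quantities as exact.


FM = 0.5 * CL * rho * A * v^2
FM = 0.5 * 0.12 * 1.27 * 0.0104 * 42.4^2
v^2 = 1797.76
FM = 0.5 * 0.12 * 1.27 * 0.0104 * 1797.76 = 1.4247 N

1.4247 N


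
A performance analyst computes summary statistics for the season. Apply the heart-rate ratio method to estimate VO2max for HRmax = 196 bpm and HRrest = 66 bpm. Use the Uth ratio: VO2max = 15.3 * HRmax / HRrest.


VO2max = 15.3 * HRmax / HRrest
VO2max = 15.3 * 196 / 66
VO2max = 2998.8 / 66 = 45.4364 mL/kg/min

45.4364 mL/kg/min


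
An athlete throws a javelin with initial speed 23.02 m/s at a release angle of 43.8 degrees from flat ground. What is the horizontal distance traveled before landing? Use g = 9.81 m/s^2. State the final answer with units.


R = v^2 * sin(2*theta) / g
Convert angle to radians: theta = 43.8 deg = 0.7645 rad
sin(2*theta) = sin(1.5289) = 0.9991
R = 23.02^2 * 0.9991 / 9.81
R = 529.9204 * 0.9991 / 9.81 = 53.971 m

53.971 m


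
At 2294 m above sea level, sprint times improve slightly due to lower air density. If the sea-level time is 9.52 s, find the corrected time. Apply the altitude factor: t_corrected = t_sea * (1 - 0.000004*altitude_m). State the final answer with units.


Correction factor = 1 - 0.000004 * 2294 = 0.990824
t_corrected = t_sea * factor = 9.52 * 0.990824
t_corrected = 9.4326 s

9.4326 s


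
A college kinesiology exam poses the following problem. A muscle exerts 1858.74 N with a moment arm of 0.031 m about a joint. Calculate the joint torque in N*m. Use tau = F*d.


tau = F * d
tau = 1858.74 * 0.031
tau = 57.6209 N*m

57.6209 N*m


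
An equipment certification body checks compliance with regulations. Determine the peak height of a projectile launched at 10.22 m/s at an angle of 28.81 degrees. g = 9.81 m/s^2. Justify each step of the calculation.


H = (v*sin(theta))^2 / (2*g)
vy = v*sin(theta) = 10.22 * sin(28.81 deg) = 4.9251 m/s
H = vy^2 / (2*g) = 24.2565 / (2*9.81)
H = 24.2565 / 19.62 = 1.2363 m

1.2363 m


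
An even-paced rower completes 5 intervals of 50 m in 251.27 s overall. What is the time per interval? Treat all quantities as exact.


Split time = total_time / n_laps = 251.27 / 5
Split time = 50.254 s per lap

50.254 s


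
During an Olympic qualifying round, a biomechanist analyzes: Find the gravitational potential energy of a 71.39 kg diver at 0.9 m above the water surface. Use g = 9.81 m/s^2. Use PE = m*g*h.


PE = m * g * h
PE = 71.39 * 9.81 * 0.9
PE = 700.3359 * 0.9 = 630.3023 J

630.3023 J


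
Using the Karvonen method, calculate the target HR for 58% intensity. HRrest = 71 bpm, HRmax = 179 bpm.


Target = HRrest + pct*(HRmax - HRrest)
Heart rate reserve = HRmax - HRrest = 179 - 71 = 108 bpm
Fraction = 58% = 0.58
Target = 71 + 0.58 * 108
Target = 71 + 62.64 = 133.64 bpm

133.64 bpm


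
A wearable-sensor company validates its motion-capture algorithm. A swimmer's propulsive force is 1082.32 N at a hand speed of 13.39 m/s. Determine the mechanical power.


P = F * v
P = 1082.32 * 13.39
P = 14492.2648 W

14492.2648 W


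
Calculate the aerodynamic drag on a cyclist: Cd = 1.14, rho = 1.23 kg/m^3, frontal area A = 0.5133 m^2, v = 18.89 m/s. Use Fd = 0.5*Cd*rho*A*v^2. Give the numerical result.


Fd = 0.5 * Cd * rho * A * v^2
Fd = 0.5 * 1.14 * 1.23 * 0.5133 * 18.89^2
v^2 = 356.8321
Fd = 0.5 * 1.14 * 1.23 * 0.5133 * 356.8321 = 128.4148 N

128.4148 N


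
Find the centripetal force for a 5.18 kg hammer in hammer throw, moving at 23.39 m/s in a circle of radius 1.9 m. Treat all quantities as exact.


Fc = m * v^2 / r
v^2 = 23.39^2 = 547.0921
Fc = 5.18 * 547.0921 / 1.9
Fc = 2833.9371 / 1.9 = 1491.5458 N

1491.5458 N


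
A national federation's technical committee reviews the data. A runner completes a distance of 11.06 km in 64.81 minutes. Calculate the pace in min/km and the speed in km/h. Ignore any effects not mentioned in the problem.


Pace = time / distance = 64.81 min / 11.06 km = 5.8599 min/km
Speed = distance / time_in_hours = 11.06 / 1.0802 hr
Speed = 10.2392 km/h

5.8599 min/km, 10.2392 km/h


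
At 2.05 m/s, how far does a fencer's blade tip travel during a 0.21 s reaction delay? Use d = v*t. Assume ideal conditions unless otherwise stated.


d = v * t
d = 2.05 * 0.21
d = 0.4305 m

0.4305 m


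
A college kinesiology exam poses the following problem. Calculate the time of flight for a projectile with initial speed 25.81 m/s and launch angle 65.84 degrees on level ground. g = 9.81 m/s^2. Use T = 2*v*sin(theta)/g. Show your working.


T = 2*v*sin(theta)/g
sin(theta) = sin(65.84 deg) = 0.9124
T = 2*25.81*0.9124 / 9.81
T = 47.0984 / 9.81 = 4.8011 s

4.8011 s


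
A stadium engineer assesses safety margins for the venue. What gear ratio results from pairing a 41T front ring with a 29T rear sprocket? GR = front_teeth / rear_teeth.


GR = front_teeth / rear_teeth
GR = 41 / 29
GR = 1.4138

1.4138


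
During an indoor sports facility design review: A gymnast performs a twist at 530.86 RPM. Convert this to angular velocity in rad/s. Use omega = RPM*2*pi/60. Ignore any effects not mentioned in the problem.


omega = RPM * 2 * pi / 60
omega = 530.86 * 2 * 3.14159 / 60
omega = 3335.4918 / 60 = 55.5915 rad/s

55.5915 rad/s


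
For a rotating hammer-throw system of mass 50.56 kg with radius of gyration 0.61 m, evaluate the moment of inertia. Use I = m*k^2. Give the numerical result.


I = m * k^2
I = 50.56 * 0.61^2
I = 50.56 * 0.3721 = 18.8134 kg*m^2

18.8134 kg*m^2


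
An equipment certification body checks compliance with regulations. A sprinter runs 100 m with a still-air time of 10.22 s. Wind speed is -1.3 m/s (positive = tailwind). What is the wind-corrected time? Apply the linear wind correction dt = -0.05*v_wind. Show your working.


dt = -0.05 * v_wind = -0.05 * -1.3 = 0.065 s
t_corrected = t_still + dt = 10.22 + (0.065)
t_corrected = 10.285 s

10.285 s


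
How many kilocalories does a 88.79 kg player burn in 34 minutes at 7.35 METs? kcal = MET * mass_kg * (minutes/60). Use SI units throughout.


kcal = MET * mass * time_hr
Convert time: 34 min = 0.5667 hr
kcal = 7.35 * 88.79 * 0.5667
kcal = 369.8103 kcal

369.8103 kcal


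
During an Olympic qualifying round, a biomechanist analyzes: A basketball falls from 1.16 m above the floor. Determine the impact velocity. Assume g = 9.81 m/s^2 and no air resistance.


v = sqrt(2 * g * h)
v = sqrt(2 * 9.81 * 1.16)
v = sqrt(22.7592) = 4.7707 m/s

4.7707 m/s


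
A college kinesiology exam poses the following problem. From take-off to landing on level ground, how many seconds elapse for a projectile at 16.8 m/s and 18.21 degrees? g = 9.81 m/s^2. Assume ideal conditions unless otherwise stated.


T = 2*v*sin(theta)/g
sin(theta) = sin(18.21 deg) = 0.3125
T = 2*16.8*0.3125 / 9.81
T = 10.5 / 9.81 = 1.0703 s

1.0703 s


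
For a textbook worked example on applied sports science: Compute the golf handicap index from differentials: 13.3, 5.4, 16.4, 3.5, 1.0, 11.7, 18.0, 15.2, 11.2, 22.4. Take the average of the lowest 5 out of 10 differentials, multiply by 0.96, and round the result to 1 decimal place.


All differentials: 13.3, 5.4, 16.4, 3.5, 1.0, 11.7, 18.0, 15.2, 11.2, 22.4
Sorted: 1.0, 3.5, 5.4, 11.2, 11.7, 13.3, 15.2, 16.4, 18.0, 22.4
Best 5: 1.0, 3.5, 5.4, 11.2, 11.7
Average of best = 32.8 / 5 = 6.56
Raw index = 6.56 * 0.96 = 6.2976
Handicap index = round(6.2976, 1) = 6.3

6.3


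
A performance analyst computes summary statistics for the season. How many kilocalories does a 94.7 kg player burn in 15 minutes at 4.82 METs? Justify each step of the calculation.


kcal = MET * mass * time_hr
Convert time: 15 min = 0.25 hr
kcal = 4.82 * 94.7 * 0.25
kcal = 114.1135 kcal

114.1135 kcal


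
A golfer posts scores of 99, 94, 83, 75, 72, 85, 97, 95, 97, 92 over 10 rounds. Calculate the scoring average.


Average = sum / n
Sum = 889
Average = 889 / 10 = 88.9

88.9


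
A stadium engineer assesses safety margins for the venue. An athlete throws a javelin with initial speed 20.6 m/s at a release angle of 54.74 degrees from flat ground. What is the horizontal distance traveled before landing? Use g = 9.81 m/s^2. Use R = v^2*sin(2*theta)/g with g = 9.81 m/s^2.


R = v^2 * sin(2*theta) / g
Convert angle to radians: theta = 54.74 deg = 0.9554 rad
sin(2*theta) = sin(1.9108) = 0.9428
R = 20.6^2 * 0.9428 / 9.81
R = 424.36 * 0.9428 / 9.81 = 40.7817 m

40.7817 m


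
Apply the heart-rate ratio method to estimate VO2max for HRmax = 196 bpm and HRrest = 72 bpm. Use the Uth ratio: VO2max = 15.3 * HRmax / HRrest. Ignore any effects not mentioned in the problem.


VO2max = 15.3 * HRmax / HRrest
VO2max = 15.3 * 196 / 72
VO2max = 2998.8 / 72 = 41.65 mL/kg/min

41.65 mL/kg/min


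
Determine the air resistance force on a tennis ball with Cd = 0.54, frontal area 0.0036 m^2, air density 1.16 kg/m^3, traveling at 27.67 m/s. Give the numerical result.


Fd = 0.5 * Cd * rho * A * v^2
Fd = 0.5 * 0.54 * 1.16 * 0.0036 * 27.67^2
v^2 = 765.6289
Fd = 0.5 * 0.54 * 1.16 * 0.0036 * 765.6289 = 0.8633 N

0.8633 N


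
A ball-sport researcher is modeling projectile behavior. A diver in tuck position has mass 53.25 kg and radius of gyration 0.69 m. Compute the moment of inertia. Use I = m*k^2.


I = m * k^2
I = 53.25 * 0.69^2
I = 53.25 * 0.4761 = 25.3523 kg*m^2

25.3523 kg*m^2


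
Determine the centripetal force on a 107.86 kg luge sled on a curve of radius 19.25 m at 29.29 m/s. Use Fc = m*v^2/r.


Fc = m * v^2 / r
v^2 = 29.29^2 = 857.9041
Fc = 107.86 * 857.9041 / 19.25
Fc = 92533.5362 / 19.25 = 4806.9369 N

4806.9369 N


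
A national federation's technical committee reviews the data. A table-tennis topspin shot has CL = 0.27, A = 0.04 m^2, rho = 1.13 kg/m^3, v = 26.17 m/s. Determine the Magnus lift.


FM = 0.5 * CL * rho * A * v^2
FM = 0.5 * 0.27 * 1.13 * 0.04 * 26.17^2
v^2 = 684.8689
FM = 0.5 * 0.27 * 1.13 * 0.04 * 684.8689 = 4.1791 N

4.1791 N


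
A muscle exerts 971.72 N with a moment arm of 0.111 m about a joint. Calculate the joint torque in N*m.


tau = F * d
tau = 971.72 * 0.111
tau = 107.8609 N*m

107.8609 N*m


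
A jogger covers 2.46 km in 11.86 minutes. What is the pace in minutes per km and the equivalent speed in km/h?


Pace = time / distance = 11.86 min / 2.46 km = 4.8211 min/km
Speed = distance / time_in_hours = 2.46 / 0.1977 hr
Speed = 12.4452 km/h

4.8211 min/km, 12.4452 km/h


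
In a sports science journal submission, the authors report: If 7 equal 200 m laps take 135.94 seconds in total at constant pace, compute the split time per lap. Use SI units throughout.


Split time = total_time / n_laps = 135.94 / 7
Split time = 19.42 s per lap

19.42 s


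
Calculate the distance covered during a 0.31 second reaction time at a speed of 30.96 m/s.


d = v * t
d = 30.96 * 0.31
d = 9.5976 m

9.5976 m


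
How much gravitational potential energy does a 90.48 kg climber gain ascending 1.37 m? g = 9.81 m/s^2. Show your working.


PE = m * g * h
PE = 90.48 * 9.81 * 1.37
PE = 887.6088 * 1.37 = 1216.0241 J

1216.0241 J


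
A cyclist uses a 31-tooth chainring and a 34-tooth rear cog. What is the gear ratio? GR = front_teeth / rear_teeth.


GR = front_teeth / rear_teeth
GR = 31 / 34
GR = 0.9118

0.9118


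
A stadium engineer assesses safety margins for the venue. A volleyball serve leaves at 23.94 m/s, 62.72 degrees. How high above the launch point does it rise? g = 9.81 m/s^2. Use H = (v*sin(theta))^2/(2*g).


H = (v*sin(theta))^2 / (2*g)
vy = v*sin(theta) = 23.94 * sin(62.72 deg) = 21.2773 m/s
H = vy^2 / (2*g) = 452.7247 / (2*9.81)
H = 452.7247 / 19.62 = 23.0747 m

23.0747 m


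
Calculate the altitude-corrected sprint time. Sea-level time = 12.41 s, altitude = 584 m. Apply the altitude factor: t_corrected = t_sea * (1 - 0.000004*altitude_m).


Correction factor = 1 - 0.000004 * 584 = 0.997664
t_corrected = t_sea * factor = 12.41 * 0.997664
t_corrected = 12.381 s

12.381 s


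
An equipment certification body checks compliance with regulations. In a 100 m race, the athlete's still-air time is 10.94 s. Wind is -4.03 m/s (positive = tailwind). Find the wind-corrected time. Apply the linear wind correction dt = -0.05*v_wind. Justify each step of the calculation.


dt = -0.05 * v_wind = -0.05 * -4.03 = 0.2015 s
t_corrected = t_still + dt = 10.94 + (0.2015)
t_corrected = 11.1415 s

11.1415 s


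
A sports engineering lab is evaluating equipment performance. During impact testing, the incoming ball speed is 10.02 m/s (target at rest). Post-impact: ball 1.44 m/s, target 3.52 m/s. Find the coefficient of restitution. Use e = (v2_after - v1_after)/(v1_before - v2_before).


e = (v2_after - v1_after) / (v1_before - v2_before)
Numerator = 3.52 - 1.44 = 2.08
Denominator = 10.02 - 0 = 10.02
e = 2.08 / 10.02 = 0.2076

0.2076


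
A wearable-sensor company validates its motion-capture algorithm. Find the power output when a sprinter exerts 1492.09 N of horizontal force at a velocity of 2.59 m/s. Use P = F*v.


P = F * v
P = 1492.09 * 2.59
P = 3864.5131 W

3864.5131 W


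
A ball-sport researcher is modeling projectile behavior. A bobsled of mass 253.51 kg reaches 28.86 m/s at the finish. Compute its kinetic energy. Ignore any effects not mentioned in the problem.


KE = 0.5 * m * v^2
KE = 0.5 * 253.51 * 28.86^2
KE = 0.5 * 253.51 * 832.8996 = 105574.1888 J

105574.1888 J


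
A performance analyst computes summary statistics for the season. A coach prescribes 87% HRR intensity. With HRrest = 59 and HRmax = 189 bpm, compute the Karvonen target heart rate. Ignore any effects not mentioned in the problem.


Target = HRrest + pct*(HRmax - HRrest)
Heart rate reserve = HRmax - HRrest = 189 - 59 = 130 bpm
Fraction = 87% = 0.87
Target = 59 + 0.87 * 130
Target = 59 + 113.1 = 172.1 bpm

172.1 bpm


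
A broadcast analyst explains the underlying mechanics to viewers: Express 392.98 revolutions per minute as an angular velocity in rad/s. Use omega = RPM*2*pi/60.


omega = RPM * 2 * pi / 60
omega = 392.98 * 2 * 3.14159 / 60
omega = 2469.1662 / 60 = 41.1528 rad/s

41.1528 rad/s


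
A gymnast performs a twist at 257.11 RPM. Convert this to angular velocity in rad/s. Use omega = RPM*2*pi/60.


omega = RPM * 2 * pi / 60
omega = 257.11 * 2 * 3.14159 / 60
omega = 1615.4698 / 60 = 26.9245 rad/s

26.9245 rad/s


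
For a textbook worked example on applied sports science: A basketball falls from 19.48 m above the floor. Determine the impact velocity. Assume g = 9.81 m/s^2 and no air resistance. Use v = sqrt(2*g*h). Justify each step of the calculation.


v = sqrt(2 * g * h)
v = sqrt(2 * 9.81 * 19.48)
v = sqrt(382.1976) = 19.5499 m/s

19.5499 m/s


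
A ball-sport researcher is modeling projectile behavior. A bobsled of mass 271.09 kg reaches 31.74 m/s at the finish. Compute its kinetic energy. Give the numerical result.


KE = 0.5 * m * v^2
KE = 0.5 * 271.09 * 31.74^2
KE = 0.5 * 271.09 * 1007.4276 = 136551.774 J

136551.774 J


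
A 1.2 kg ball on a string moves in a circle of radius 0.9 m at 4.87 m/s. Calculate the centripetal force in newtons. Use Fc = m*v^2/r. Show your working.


Fc = m * v^2 / r
v^2 = 4.87^2 = 23.7169
Fc = 1.2 * 23.7169 / 0.9
Fc = 28.4603 / 0.9 = 31.6225 N

31.6225 N


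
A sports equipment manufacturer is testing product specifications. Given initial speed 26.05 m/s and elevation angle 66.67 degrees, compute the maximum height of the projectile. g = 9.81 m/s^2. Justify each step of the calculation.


H = (v*sin(theta))^2 / (2*g)
vy = v*sin(theta) = 26.05 * sin(66.67 deg) = 23.9201 m/s
H = vy^2 / (2*g) = 572.1726 / (2*9.81)
H = 572.1726 / 19.62 = 29.1627 m

29.1627 m


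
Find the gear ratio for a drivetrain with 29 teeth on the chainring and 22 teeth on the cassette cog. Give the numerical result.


GR = front_teeth / rear_teeth
GR = 29 / 22
GR = 1.3182

1.3182


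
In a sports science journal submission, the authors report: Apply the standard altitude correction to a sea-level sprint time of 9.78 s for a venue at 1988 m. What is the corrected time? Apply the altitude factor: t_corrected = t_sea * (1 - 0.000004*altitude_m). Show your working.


Correction factor = 1 - 0.000004 * 1988 = 0.992048
t_corrected = t_sea * factor = 9.78 * 0.992048
t_corrected = 9.7022 s

9.7022 s


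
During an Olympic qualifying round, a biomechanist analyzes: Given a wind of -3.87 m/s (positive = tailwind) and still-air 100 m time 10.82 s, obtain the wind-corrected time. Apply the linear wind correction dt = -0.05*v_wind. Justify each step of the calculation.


dt = -0.05 * v_wind = -0.05 * -3.87 = 0.1935 s
t_corrected = t_still + dt = 10.82 + (0.1935)
t_corrected = 11.0135 s

11.0135 s


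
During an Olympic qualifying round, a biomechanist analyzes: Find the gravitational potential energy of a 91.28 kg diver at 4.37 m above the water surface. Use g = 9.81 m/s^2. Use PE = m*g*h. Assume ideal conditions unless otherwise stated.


PE = m * g * h
PE = 91.28 * 9.81 * 4.37
PE = 895.4568 * 4.37 = 3913.1462 J

3913.1462 J


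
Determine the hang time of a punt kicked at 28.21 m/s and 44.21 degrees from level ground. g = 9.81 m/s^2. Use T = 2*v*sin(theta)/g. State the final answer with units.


T = 2*v*sin(theta)/g
sin(theta) = sin(44.21 deg) = 0.6973
T = 2*28.21*0.6973 / 9.81
T = 39.3411 / 9.81 = 4.0103 s

4.0103 s


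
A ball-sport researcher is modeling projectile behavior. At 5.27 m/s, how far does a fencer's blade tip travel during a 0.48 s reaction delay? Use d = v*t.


d = v * t
d = 5.27 * 0.48
d = 2.5296 m

2.5296 m


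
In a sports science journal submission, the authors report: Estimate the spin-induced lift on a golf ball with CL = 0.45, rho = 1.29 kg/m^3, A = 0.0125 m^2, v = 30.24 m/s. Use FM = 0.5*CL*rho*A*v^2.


FM = 0.5 * CL * rho * A * v^2
FM = 0.5 * 0.45 * 1.29 * 0.0125 * 30.24^2
v^2 = 914.4576
FM = 0.5 * 0.45 * 1.29 * 0.0125 * 914.4576 = 3.3178 N

3.3178 N


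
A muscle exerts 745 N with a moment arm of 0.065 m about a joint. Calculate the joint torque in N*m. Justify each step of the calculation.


tau = F * d
tau = 745 * 0.065
tau = 48.425 N*m

48.425 N*m


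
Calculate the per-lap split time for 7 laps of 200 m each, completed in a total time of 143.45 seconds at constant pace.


Split time = total_time / n_laps = 143.45 / 7
Split time = 20.4929 s per lap

20.4929 s


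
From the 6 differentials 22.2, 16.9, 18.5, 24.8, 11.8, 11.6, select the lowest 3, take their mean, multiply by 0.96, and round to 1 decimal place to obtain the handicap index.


All differentials: 22.2, 16.9, 18.5, 24.8, 11.8, 11.6
Sorted: 11.6, 11.8, 16.9, 18.5, 22.2, 24.8
Best 3: 11.6, 11.8, 16.9
Average of best = 40.3 / 3 = 13.4333
Raw index = 13.4333 * 0.96 = 12.896
Handicap index = round(12.896, 1) = 12.9

12.9


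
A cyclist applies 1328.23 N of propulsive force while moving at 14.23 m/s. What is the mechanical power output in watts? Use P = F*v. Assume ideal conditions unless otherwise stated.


P = F * v
P = 1328.23 * 14.23
P = 18900.7129 W

18900.7129 W


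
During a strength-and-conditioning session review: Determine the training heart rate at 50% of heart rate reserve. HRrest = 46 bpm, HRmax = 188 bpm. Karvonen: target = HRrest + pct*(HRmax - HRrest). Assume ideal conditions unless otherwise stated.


Target = HRrest + pct*(HRmax - HRrest)
Heart rate reserve = HRmax - HRrest = 188 - 46 = 142 bpm
Fraction = 50% = 0.5
Target = 46 + 0.5 * 142
Target = 46 + 71 = 117 bpm

117 bpm


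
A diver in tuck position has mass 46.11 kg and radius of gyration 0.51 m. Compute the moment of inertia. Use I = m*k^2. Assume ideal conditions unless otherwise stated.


I = m * k^2
I = 46.11 * 0.51^2
I = 46.11 * 0.2601 = 11.9932 kg*m^2

11.9932 kg*m^2


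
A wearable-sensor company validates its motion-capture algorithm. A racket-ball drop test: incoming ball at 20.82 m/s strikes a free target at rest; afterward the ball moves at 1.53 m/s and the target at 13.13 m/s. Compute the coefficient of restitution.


e = (v2_after - v1_after) / (v1_before - v2_before)
Numerator = 13.13 - 1.53 = 11.6
Denominator = 20.82 - 0 = 20.82
e = 11.6 / 20.82 = 0.5572

0.5572


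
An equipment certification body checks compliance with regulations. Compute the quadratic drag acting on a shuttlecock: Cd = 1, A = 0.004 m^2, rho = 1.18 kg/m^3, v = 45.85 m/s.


Fd = 0.5 * Cd * rho * A * v^2
Fd = 0.5 * 1 * 1.18 * 0.004 * 45.85^2
v^2 = 2102.2225
Fd = 0.5 * 1 * 1.18 * 0.004 * 2102.2225 = 4.9612 N

4.9612 N


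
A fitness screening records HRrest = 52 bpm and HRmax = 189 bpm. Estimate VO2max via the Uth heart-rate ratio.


VO2max = 15.3 * HRmax / HRrest
VO2max = 15.3 * 189 / 52
VO2max = 2891.7 / 52 = 55.6096 mL/kg/min

55.6096 mL/kg/min


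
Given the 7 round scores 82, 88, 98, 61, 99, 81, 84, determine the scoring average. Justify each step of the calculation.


Average = sum / n
Sum = 593
Average = 593 / 7 = 84.7143

84.7143


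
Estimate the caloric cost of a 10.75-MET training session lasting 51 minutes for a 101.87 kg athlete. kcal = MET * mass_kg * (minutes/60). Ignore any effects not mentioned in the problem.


kcal = MET * mass * time_hr
Convert time: 51 min = 0.85 hr
kcal = 10.75 * 101.87 * 0.85
kcal = 930.8371 kcal

930.8371 kcal


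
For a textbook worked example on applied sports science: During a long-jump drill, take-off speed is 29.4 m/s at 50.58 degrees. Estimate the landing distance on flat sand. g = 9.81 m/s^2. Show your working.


R = v^2 * sin(2*theta) / g
Convert angle to radians: theta = 50.58 deg = 0.8828 rad
sin(2*theta) = sin(1.7656) = 0.9811
R = 29.4^2 * 0.9811 / 9.81
R = 864.36 * 0.9811 / 9.81 = 86.444 m

86.444 m


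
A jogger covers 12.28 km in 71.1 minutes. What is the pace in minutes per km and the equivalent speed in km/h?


Pace = time / distance = 71.1 min / 12.28 km = 5.7899 min/km
Speed = distance / time_in_hours = 12.28 / 1.185 hr
Speed = 10.3629 km/h

5.7899 min/km, 10.3629 km/h


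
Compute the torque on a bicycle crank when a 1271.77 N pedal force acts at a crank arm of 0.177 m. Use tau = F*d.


tau = F * d
tau = 1271.77 * 0.177
tau = 225.1033 N*m

225.1033 N*m


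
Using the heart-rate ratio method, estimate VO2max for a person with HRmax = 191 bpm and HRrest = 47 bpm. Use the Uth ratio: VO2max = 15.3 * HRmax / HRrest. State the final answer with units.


VO2max = 15.3 * HRmax / HRrest
VO2max = 15.3 * 191 / 47
VO2max = 2922.3 / 47 = 62.1766 mL/kg/min

62.1766 mL/kg/min


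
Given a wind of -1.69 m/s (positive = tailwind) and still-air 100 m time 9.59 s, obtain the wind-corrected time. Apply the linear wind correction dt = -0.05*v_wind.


dt = -0.05 * v_wind = -0.05 * -1.69 = 0.0845 s
t_corrected = t_still + dt = 9.59 + (0.0845)
t_corrected = 9.6745 s

9.6745 s


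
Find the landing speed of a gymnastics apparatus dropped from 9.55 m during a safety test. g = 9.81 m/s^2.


v = sqrt(2 * g * h)
v = sqrt(2 * 9.81 * 9.55)
v = sqrt(187.371) = 13.6884 m/s

13.6884 m/s


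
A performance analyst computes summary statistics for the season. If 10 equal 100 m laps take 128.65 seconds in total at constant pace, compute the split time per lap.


Split time = total_time / n_laps = 128.65 / 10
Split time = 12.865 s per lap

12.865 s


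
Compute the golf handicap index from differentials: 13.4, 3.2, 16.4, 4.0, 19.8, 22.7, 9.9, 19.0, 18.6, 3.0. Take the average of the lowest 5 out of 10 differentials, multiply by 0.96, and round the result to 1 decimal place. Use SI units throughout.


All differentials: 13.4, 3.2, 16.4, 4.0, 19.8, 22.7, 9.9, 19.0, 18.6, 3.0
Sorted: 3.0, 3.2, 4.0, 9.9, 13.4, 16.4, 18.6, 19.0, 19.8, 22.7
Best 5: 3.0, 3.2, 4.0, 9.9, 13.4
Average of best = 33.5 / 5 = 6.7
Raw index = 6.7 * 0.96 = 6.432
Handicap index = round(6.432, 1) = 6.4

6.4


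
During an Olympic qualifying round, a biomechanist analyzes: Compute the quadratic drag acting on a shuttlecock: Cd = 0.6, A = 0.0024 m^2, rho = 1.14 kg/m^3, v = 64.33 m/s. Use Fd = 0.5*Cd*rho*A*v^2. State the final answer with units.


Fd = 0.5 * Cd * rho * A * v^2
Fd = 0.5 * 0.6 * 1.14 * 0.0024 * 64.33^2
v^2 = 4138.3489
Fd = 0.5 * 0.6 * 1.14 * 0.0024 * 4138.3489 = 3.3968 N

3.3968 N


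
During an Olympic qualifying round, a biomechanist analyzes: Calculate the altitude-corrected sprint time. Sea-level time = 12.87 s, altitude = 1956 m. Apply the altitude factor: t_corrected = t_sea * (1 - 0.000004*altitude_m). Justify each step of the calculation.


Correction factor = 1 - 0.000004 * 1956 = 0.992176
t_corrected = t_sea * factor = 12.87 * 0.992176
t_corrected = 12.7693 s

12.7693 s


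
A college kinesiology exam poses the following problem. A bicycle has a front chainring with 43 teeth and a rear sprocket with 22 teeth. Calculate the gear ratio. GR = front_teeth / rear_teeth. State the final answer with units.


GR = front_teeth / rear_teeth
GR = 43 / 22
GR = 1.9545

1.9545


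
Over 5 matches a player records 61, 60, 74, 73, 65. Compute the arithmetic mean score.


Average = sum / n
Sum = 333
Average = 333 / 5 = 66.6

66.6


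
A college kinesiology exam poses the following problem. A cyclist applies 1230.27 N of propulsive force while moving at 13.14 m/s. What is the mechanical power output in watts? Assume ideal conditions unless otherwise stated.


P = F * v
P = 1230.27 * 13.14
P = 16165.7478 W

16165.7478 W


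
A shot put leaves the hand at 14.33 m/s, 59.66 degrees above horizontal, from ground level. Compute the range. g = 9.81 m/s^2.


R = v^2 * sin(2*theta) / g
Convert angle to radians: theta = 59.66 deg = 1.0413 rad
sin(2*theta) = sin(2.0825) = 0.8719
R = 14.33^2 * 0.8719 / 9.81
R = 205.3489 * 0.8719 / 9.81 = 18.2511 m

18.2511 m


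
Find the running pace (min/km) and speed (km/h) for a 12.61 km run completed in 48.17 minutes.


Pace = time / distance = 48.17 min / 12.61 km = 3.82 min/km
Speed = distance / time_in_hours = 12.61 / 0.8028 hr
Speed = 15.7069 km/h

3.82 min/km, 15.7069 km/h


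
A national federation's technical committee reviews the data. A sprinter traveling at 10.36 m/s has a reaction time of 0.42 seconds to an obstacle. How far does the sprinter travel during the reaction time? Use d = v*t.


d = v * t
d = 10.36 * 0.42
d = 4.3512 m

4.3512 m


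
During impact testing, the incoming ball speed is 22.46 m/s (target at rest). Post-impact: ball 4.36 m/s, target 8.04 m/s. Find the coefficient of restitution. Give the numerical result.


e = (v2_after - v1_after) / (v1_before - v2_before)
Numerator = 8.04 - 4.36 = 3.68
Denominator = 22.46 - 0 = 22.46
e = 3.68 / 22.46 = 0.1638

0.1638


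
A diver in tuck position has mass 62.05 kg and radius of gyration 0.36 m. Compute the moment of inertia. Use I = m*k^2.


I = m * k^2
I = 62.05 * 0.36^2
I = 62.05 * 0.1296 = 8.0417 kg*m^2

8.0417 kg*m^2


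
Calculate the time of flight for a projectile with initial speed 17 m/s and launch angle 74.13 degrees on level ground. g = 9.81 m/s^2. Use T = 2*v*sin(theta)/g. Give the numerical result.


T = 2*v*sin(theta)/g
sin(theta) = sin(74.13 deg) = 0.9619
T = 2*17*0.9619 / 9.81
T = 32.7041 / 9.81 = 3.3337 s

3.3337 s


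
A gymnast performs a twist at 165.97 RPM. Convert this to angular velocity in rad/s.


omega = RPM * 2 * pi / 60
omega = 165.97 * 2 * 3.14159 / 60
omega = 1042.8203 / 60 = 17.3803 rad/s

17.3803 rad/s


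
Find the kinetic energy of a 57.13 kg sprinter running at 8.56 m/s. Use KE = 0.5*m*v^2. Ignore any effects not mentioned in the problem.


KE = 0.5 * m * v^2
KE = 0.5 * 57.13 * 8.56^2
KE = 0.5 * 57.13 * 73.2736 = 2093.0604 J

2093.0604 J


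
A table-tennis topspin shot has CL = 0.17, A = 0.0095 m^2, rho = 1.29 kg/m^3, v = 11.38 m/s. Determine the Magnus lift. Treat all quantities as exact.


FM = 0.5 * CL * rho * A * v^2
FM = 0.5 * 0.17 * 1.29 * 0.0095 * 11.38^2
v^2 = 129.5044
FM = 0.5 * 0.17 * 1.29 * 0.0095 * 129.5044 = 0.1349 N

0.1349 N


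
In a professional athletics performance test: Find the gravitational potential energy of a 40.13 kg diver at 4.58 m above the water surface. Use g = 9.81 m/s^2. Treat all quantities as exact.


PE = m * g * h
PE = 40.13 * 9.81 * 4.58
PE = 393.6753 * 4.58 = 1803.0329 J

1803.0329 J


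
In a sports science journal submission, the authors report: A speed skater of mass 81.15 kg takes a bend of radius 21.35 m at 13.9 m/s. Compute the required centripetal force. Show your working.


Fc = m * v^2 / r
v^2 = 13.9^2 = 193.21
Fc = 81.15 * 193.21 / 21.35
Fc = 15678.9915 / 21.35 = 734.379 N

734.379 N


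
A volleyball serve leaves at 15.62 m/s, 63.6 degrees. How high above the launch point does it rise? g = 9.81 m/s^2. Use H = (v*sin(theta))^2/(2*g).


H = (v*sin(theta))^2 / (2*g)
vy = v*sin(theta) = 15.62 * sin(63.6 deg) = 13.991 m/s
H = vy^2 / (2*g) = 195.7486 / (2*9.81)
H = 195.7486 / 19.62 = 9.977 m

9.977 m


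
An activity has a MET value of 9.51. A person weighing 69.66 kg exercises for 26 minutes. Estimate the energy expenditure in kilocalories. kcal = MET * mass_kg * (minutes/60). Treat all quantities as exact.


kcal = MET * mass * time_hr
Convert time: 26 min = 0.4333 hr
kcal = 9.51 * 69.66 * 0.4333
kcal = 287.0689 kcal

287.0689 kcal


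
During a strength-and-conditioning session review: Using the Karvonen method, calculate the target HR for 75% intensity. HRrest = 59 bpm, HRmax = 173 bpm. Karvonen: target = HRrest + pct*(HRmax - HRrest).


Target = HRrest + pct*(HRmax - HRrest)
Heart rate reserve = HRmax - HRrest = 173 - 59 = 114 bpm
Fraction = 75% = 0.75
Target = 59 + 0.75 * 114
Target = 59 + 85.5 = 144.5 bpm

144.5 bpm


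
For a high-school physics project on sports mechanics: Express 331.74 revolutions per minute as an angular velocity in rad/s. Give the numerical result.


omega = RPM * 2 * pi / 60
omega = 331.74 * 2 * 3.14159 / 60
omega = 2084.3839 / 60 = 34.7397 rad/s

34.7397 rad/s


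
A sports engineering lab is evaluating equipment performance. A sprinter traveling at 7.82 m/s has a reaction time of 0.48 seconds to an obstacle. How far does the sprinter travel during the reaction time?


d = v * t
d = 7.82 * 0.48
d = 3.7536 m

3.7536 m


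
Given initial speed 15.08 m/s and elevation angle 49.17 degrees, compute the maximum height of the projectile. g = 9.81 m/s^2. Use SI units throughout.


H = (v*sin(theta))^2 / (2*g)
vy = v*sin(theta) = 15.08 * sin(49.17 deg) = 11.4103 m/s
H = vy^2 / (2*g) = 130.1955 / (2*9.81)
H = 130.1955 / 19.62 = 6.6359 m

6.6359 m


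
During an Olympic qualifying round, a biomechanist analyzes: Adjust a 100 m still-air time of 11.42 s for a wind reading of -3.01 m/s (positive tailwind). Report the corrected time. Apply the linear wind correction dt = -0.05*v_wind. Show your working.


dt = -0.05 * v_wind = -0.05 * -3.01 = 0.1505 s
t_corrected = t_still + dt = 11.42 + (0.1505)
t_corrected = 11.5705 s

11.5705 s


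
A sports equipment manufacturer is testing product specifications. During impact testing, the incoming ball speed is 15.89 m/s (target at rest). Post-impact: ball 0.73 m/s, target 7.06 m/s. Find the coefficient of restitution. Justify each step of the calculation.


e = (v2_after - v1_after) / (v1_before - v2_before)
Numerator = 7.06 - 0.73 = 6.33
Denominator = 15.89 - 0 = 15.89
e = 6.33 / 15.89 = 0.3984

0.3984


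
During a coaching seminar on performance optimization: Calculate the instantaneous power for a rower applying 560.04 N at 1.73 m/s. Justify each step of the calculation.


P = F * v
P = 560.04 * 1.73
P = 968.8692 W

968.8692 W


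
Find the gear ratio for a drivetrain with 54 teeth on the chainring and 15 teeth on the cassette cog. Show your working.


GR = front_teeth / rear_teeth
GR = 54 / 15
GR = 3.6

3.6


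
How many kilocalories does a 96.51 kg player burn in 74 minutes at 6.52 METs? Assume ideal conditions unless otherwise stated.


kcal = MET * mass * time_hr
Convert time: 74 min = 1.2333 hr
kcal = 6.52 * 96.51 * 1.2333
kcal = 776.0691 kcal

776.0691 kcal


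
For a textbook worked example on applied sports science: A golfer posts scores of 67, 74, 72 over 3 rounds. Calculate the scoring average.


Average = sum / n
Sum = 213
Average = 213 / 3 = 71

71


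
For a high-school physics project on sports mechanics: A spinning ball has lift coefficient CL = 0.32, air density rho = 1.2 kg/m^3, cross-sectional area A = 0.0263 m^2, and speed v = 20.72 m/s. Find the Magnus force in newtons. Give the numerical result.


FM = 0.5 * CL * rho * A * v^2
FM = 0.5 * 0.32 * 1.2 * 0.0263 * 20.72^2
v^2 = 429.3184
FM = 0.5 * 0.32 * 1.2 * 0.0263 * 429.3184 = 2.1679 N

2.1679 N


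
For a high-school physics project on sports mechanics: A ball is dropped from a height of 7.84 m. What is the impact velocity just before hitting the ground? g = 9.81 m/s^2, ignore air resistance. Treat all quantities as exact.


v = sqrt(2 * g * h)
v = sqrt(2 * 9.81 * 7.84)
v = sqrt(153.8208) = 12.4025 m/s

12.4025 m/s


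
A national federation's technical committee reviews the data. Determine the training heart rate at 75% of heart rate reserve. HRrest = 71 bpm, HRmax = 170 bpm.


Target = HRrest + pct*(HRmax - HRrest)
Heart rate reserve = HRmax - HRrest = 170 - 71 = 99 bpm
Fraction = 75% = 0.75
Target = 71 + 0.75 * 99
Target = 71 + 74.25 = 145.25 bpm

145.25 bpm


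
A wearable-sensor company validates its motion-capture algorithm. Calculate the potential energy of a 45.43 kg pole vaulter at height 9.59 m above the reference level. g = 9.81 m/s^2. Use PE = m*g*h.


PE = m * g * h
PE = 45.43 * 9.81 * 9.59
PE = 445.6683 * 9.59 = 4273.959 J

4273.959 J


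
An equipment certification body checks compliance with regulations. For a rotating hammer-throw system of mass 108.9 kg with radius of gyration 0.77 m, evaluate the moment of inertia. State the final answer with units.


I = m * k^2
I = 108.9 * 0.77^2
I = 108.9 * 0.5929 = 64.5668 kg*m^2

64.5668 kg*m^2


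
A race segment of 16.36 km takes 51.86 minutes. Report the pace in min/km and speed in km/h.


Pace = time / distance = 51.86 min / 16.36 km = 3.1699 min/km
Speed = distance / time_in_hours = 16.36 / 0.8643 hr
Speed = 18.9279 km/h

3.1699 min/km, 18.9279 km/h


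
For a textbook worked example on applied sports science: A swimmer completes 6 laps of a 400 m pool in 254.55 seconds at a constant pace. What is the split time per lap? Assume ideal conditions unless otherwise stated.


Split time = total_time / n_laps = 254.55 / 6
Split time = 42.425 s per lap

42.425 s


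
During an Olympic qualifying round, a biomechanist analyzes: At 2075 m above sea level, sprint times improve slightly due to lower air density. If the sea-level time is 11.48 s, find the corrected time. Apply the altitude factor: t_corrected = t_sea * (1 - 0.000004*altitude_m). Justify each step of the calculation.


Correction factor = 1 - 0.000004 * 2075 = 0.9917
t_corrected = t_sea * factor = 11.48 * 0.9917
t_corrected = 11.3847 s

11.3847 s


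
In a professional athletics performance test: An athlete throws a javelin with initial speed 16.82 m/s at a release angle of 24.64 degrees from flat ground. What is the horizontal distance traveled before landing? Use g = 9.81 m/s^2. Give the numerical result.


R = v^2 * sin(2*theta) / g
Convert angle to radians: theta = 24.64 deg = 0.43 rad
sin(2*theta) = sin(0.8601) = 0.7579
R = 16.82^2 * 0.7579 / 9.81
R = 282.9124 * 0.7579 / 9.81 = 21.8574 m

21.8574 m


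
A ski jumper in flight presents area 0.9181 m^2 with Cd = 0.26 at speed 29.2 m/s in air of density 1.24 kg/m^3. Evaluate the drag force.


Fd = 0.5 * Cd * rho * A * v^2
Fd = 0.5 * 0.26 * 1.24 * 0.9181 * 29.2^2
v^2 = 852.64
Fd = 0.5 * 0.26 * 1.24 * 0.9181 * 852.64 = 126.1888 N

126.1888 N


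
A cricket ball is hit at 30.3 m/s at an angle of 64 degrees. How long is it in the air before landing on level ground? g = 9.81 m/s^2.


T = 2*v*sin(theta)/g
sin(theta) = sin(64 deg) = 0.8988
T = 2*30.3*0.8988 / 9.81
T = 54.4669 / 9.81 = 5.5522 s

5.5522 s


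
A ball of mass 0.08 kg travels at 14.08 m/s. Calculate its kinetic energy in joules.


KE = 0.5 * m * v^2
KE = 0.5 * 0.08 * 14.08^2
KE = 0.5 * 0.08 * 198.2464 = 7.9299 J

7.9299 J


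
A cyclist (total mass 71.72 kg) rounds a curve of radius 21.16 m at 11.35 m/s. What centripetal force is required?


Fc = m * v^2 / r
v^2 = 11.35^2 = 128.8225
Fc = 71.72 * 128.8225 / 21.16
Fc = 9239.1497 / 21.16 = 436.6328 N

436.6328 N


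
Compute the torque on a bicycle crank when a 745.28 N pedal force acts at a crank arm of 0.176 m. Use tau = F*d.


tau = F * d
tau = 745.28 * 0.176
tau = 131.1693 N*m

131.1693 N*m


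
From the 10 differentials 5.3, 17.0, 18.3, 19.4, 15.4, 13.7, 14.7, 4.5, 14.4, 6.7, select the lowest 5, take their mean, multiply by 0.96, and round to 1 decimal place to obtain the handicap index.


All differentials: 5.3, 17.0, 18.3, 19.4, 15.4, 13.7, 14.7, 4.5, 14.4, 6.7
Sorted: 4.5, 5.3, 6.7, 13.7, 14.4, 14.7, 15.4, 17.0, 18.3, 19.4
Best 5: 4.5, 5.3, 6.7, 13.7, 14.4
Average of best = 44.6 / 5 = 8.92
Raw index = 8.92 * 0.96 = 8.5632
Handicap index = round(8.5632, 1) = 8.6

8.6


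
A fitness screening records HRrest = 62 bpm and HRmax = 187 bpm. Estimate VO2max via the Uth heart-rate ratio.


VO2max = 15.3 * HRmax / HRrest
VO2max = 15.3 * 187 / 62
VO2max = 2861.1 / 62 = 46.1468 mL/kg/min

46.1468 mL/kg/min


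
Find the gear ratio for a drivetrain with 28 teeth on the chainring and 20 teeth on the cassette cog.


GR = front_teeth / rear_teeth
GR = 28 / 20
GR = 1.4

1.4


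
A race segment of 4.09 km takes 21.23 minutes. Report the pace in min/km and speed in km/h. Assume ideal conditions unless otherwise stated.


Pace = time / distance = 21.23 min / 4.09 km = 5.1907 min/km
Speed = distance / time_in_hours = 4.09 / 0.3538 hr
Speed = 11.5591 km/h

5.1907 min/km, 11.5591 km/h


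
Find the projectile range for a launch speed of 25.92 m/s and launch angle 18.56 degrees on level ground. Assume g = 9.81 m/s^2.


R = v^2 * sin(2*theta) / g
Convert angle to radians: theta = 18.56 deg = 0.3239 rad
sin(2*theta) = sin(0.6479) = 0.6035
R = 25.92^2 * 0.6035 / 9.81
R = 671.8464 * 0.6035 / 9.81 = 41.3303 m

41.3303 m


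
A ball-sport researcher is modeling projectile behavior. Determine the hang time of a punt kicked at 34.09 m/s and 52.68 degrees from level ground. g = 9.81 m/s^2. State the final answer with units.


T = 2*v*sin(theta)/g
sin(theta) = sin(52.68 deg) = 0.7953
T = 2*34.09*0.7953 / 9.81
T = 54.221 / 9.81 = 5.5271 s

5.5271 s


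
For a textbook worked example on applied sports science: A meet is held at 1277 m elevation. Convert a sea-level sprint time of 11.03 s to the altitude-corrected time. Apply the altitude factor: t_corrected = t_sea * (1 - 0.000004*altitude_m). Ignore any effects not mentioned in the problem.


Correction factor = 1 - 0.000004 * 1277 = 0.994892
t_corrected = t_sea * factor = 11.03 * 0.994892
t_corrected = 10.9737 s

10.9737 s


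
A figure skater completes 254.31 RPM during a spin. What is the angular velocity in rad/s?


omega = RPM * 2 * pi / 60
omega = 254.31 * 2 * 3.14159 / 60
omega = 1597.8769 / 60 = 26.6313 rad/s

26.6313 rad/s


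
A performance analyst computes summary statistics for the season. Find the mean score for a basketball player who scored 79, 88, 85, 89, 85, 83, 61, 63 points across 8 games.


Average = sum / n
Sum = 633
Average = 633 / 8 = 79.125

79.125


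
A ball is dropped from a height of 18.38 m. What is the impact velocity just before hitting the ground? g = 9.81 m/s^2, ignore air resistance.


v = sqrt(2 * g * h)
v = sqrt(2 * 9.81 * 18.38)
v = sqrt(360.6156) = 18.9899 m/s

18.9899 m/s
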